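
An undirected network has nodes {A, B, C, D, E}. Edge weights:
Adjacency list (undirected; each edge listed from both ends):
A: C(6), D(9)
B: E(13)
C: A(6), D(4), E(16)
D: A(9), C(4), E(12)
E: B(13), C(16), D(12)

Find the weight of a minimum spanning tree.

35

Grow the tree from E using Prim:
Step 1: frontier [D–E 12, B–E 13, C–E 16] → take D–E (12); add D.
Step 2: frontier [C–D 4, A–D 9, B–E 13, C–E 16] → take C–D (4); add C.
Step 3: frontier [A–C 6, A–D 9, B–E 13] → take A–C (6); add A.
Step 4: frontier [B–E 13] → take B–E (13); add B.
MST edges: D–E, C–D, A–C, B–E; total weight 12+4+6+13 = 35.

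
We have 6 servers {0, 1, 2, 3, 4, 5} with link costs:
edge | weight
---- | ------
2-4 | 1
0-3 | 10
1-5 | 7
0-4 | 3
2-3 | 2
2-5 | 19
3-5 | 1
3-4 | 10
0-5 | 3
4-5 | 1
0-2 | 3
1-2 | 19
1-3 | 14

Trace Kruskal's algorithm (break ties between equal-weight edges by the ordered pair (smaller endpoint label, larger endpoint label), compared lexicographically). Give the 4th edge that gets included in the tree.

Kruskal's algorithm — process edges by increasing weight (ties by edge label):
2-4 (1): add. Components now {0} {1} {2,4} {3} {5}
3-5 (1): add. Components now {0} {1} {2,4} {3,5}
4-5 (1): add. Components now {0} {1} {2,3,4,5}
2-3 (2): skip — 2 and 3 already connected.
0-2 (3): add. Components now {0,2,3,4,5} {1}
0-4 (3): skip — 0 and 4 already connected.
0-5 (3): skip — 0 and 5 already connected.
1-5 (7): add. Components now {0,1,2,3,4,5}
The 4th edge added is 0-2.

0-2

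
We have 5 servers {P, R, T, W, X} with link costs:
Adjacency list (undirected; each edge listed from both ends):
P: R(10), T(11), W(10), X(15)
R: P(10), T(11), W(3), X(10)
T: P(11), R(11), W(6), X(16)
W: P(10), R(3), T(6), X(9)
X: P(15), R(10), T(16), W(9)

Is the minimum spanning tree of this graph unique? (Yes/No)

Kruskal: consider edges lightest-first.
R W (3): add — endpoints in different components.
T W (6): add — endpoints in different components.
W X (9): add — endpoints in different components.
P R (10): add — endpoints in different components.
Non-tree edge P W has weight 10, equal to the heaviest edge on its tree cycle — swapping gives another MST of the same weight. Not unique.

No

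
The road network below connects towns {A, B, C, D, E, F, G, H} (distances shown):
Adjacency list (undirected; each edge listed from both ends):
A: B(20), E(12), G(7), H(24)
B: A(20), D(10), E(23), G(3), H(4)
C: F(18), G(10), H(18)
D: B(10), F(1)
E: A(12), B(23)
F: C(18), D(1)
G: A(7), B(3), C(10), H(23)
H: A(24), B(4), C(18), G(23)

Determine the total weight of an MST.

Prim's algorithm from A:
Step 1: cheapest edge leaving the tree is A G (7); add G.
Step 2: cheapest edge leaving the tree is B G (3); add B.
Step 3: cheapest edge leaving the tree is B H (4); add H.
Step 4: cheapest edge leaving the tree is C G (10); add C.
Step 5: cheapest edge leaving the tree is B D (10); add D.
Step 6: cheapest edge leaving the tree is D F (1); add F.
Step 7: cheapest edge leaving the tree is A E (12); add E.
MST edges: A G, B G, B H, C G, B D, D F, A E; total weight 7+3+4+10+10+1+12 = 47.

47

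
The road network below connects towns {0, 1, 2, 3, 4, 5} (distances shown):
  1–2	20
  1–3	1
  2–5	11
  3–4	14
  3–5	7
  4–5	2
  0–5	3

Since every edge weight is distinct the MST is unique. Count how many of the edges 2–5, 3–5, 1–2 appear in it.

2

Kruskal's algorithm — process edges by increasing weight (ties by edge label):
1–3 (1): add. Components now {0} {1,3} {2} {4} {5}
4–5 (2): add. Components now {0} {1,3} {2} {4,5}
0–5 (3): add. Components now {0,4,5} {1,3} {2}
3–5 (7): add. Components now {0,1,3,4,5} {2}
2–5 (11): add. Components now {0,1,2,3,4,5}
MST edge set: {1–3, 4–5, 0–5, 3–5, 2–5}.
Of the listed edges, {2–5, 3–5} are in the MST → 2.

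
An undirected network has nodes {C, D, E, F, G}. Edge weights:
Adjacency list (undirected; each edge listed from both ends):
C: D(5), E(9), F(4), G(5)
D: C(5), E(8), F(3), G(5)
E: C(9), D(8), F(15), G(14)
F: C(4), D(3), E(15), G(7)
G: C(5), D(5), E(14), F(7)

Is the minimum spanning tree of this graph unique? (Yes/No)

No

Kruskal: consider edges lightest-first.
D-F (3): add. Components now {C} {D,F} {E} {G}
C-F (4): add. Components now {C,D,F} {E} {G}
C-D (5): skip — C and D already connected.
C-G (5): add. Components now {C,D,F,G} {E}
D-G (5): skip — D and G already connected.
F-G (7): skip — F and G already connected.
D-E (8): add. Components now {C,D,E,F,G}
Non-tree edge D-G has weight 5, equal to the heaviest edge on its tree cycle — swapping gives another MST of the same weight. Not unique.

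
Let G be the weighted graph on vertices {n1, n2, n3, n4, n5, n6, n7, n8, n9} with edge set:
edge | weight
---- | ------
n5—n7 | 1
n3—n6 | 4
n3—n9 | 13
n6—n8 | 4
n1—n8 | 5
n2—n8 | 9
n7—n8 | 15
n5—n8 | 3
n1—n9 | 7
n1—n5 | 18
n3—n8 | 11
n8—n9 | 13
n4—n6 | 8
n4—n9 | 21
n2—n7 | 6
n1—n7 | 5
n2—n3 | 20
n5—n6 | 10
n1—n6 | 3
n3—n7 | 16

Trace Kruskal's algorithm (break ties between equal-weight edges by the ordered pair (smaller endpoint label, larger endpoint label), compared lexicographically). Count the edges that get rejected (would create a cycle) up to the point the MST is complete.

2

Kruskal's algorithm — process edges by increasing weight (ties by edge label):
n5—n7 (1): add — endpoints in different components.
n1—n6 (3): add — endpoints in different components.
n5—n8 (3): add — endpoints in different components.
n3—n6 (4): add — endpoints in different components.
n6—n8 (4): add — endpoints in different components.
n1—n7 (5): skip — n7 and n1 already connected.
n1—n8 (5): skip — n1 and n8 already connected.
n2—n7 (6): add — endpoints in different components.
n1—n9 (7): add — endpoints in different components.
n4—n6 (8): add — endpoints in different components.
Edges rejected before the tree was complete: 2.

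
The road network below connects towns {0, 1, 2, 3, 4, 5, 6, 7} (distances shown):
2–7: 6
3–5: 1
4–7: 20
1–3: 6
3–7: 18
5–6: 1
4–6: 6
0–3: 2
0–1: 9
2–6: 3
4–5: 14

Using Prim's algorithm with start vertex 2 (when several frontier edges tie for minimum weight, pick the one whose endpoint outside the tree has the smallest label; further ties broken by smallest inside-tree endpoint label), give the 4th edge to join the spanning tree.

0-3

Prim's algorithm from 2:
Step 1: frontier [2–6 3, 2–7 6] → take 2–6 (3); add 6.
Step 2: frontier [2–7 6, 5–6 1, 4–6 6] → take 5–6 (1); add 5.
Step 3: frontier [2–7 6, 3–5 1, 4–5 14, 4–6 6] → take 3–5 (1); add 3.
Step 4: frontier [2–7 6, 0–3 2, 1–3 6, 3–7 18, 4–5 14, 4–6 6] → take 0–3 (2); add 0.
Step 5: frontier [0–1 9, 2–7 6, 1–3 6, 3–7 18, 4–5 14, 4–6 6] → take 1–3 (6); add 1.
Step 6: frontier [2–7 6, 3–7 18, 4–5 14, 4–6 6] → take 4–6 (6); add 4.
Step 7: frontier [2–7 6, 3–7 18, 4–7 20] → take 2–7 (6); add 7.
The 4th edge added is 0–3.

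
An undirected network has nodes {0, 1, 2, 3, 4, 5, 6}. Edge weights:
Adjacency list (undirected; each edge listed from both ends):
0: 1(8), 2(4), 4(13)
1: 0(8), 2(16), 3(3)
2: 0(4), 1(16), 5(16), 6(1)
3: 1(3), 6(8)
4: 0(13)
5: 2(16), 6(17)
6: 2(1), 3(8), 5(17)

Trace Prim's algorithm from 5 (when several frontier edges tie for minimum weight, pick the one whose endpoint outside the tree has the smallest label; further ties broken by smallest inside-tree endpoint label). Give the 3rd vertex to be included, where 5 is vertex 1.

6

Prim's algorithm from 5:
Step 1: cheapest edge leaving the tree is 2—5 (16); add 2.
Step 2: cheapest edge leaving the tree is 2—6 (1); add 6.
Step 3: cheapest edge leaving the tree is 0—2 (4); add 0.
Step 4: cheapest edge leaving the tree is 0—1 (8); add 1.
Step 5: cheapest edge leaving the tree is 1—3 (3); add 3.
Step 6: cheapest edge leaving the tree is 0—4 (13); add 4.
Vertex order: 5, 2, 6, 0, 1, 3, 4. The 3rd vertex is 6.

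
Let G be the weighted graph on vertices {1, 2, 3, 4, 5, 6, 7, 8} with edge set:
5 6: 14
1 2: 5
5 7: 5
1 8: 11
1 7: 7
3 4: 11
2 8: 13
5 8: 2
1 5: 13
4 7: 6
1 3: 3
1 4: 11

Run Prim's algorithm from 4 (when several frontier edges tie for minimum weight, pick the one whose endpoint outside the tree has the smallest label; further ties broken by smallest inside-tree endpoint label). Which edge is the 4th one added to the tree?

1-7

Grow the tree from 4 using Prim:
Step 1: frontier [4 7 6, 1 4 11, 3 4 11] → take 4 7 (6); add 7.
Step 2: frontier [1 4 11, 3 4 11, 5 7 5, 1 7 7] → take 5 7 (5); add 5.
Step 3: frontier [1 4 11, 3 4 11, 5 8 2, 1 5 13, 5 6 14, 1 7 7] → take 5 8 (2); add 8.
Step 4: frontier [1 4 11, 3 4 11, 1 5 13, 5 6 14, 1 7 7, 1 8 11, 2 8 13] → take 1 7 (7); add 1.
Step 5: frontier [1 3 3, 1 2 5, 3 4 11, 5 6 14, 2 8 13] → take 1 3 (3); add 3.
Step 6: frontier [1 2 5, 5 6 14, 2 8 13] → take 1 2 (5); add 2.
Step 7: frontier [5 6 14] → take 5 6 (14); add 6.
The 4th edge added is 1 7.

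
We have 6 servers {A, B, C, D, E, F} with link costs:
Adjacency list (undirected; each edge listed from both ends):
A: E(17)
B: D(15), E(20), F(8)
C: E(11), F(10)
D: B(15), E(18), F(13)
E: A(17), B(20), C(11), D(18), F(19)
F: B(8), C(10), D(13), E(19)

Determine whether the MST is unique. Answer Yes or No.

Yes

Kruskal: consider edges lightest-first.
B–F (8): add — endpoints in different components.
C–F (10): add — endpoints in different components.
C–E (11): add — endpoints in different components.
D–F (13): add — endpoints in different components.
B–D (15): skip — B and D already connected.
A–E (17): add — endpoints in different components.
Every non-tree edge has weight strictly greater than the heaviest edge on the tree path between its endpoints, so the MST is unique.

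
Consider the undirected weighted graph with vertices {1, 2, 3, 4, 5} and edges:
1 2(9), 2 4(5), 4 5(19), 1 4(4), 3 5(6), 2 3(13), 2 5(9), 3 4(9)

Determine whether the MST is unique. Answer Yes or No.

Kruskal: consider edges lightest-first.
1 4 (4): add — endpoints in different components.
2 4 (5): add — endpoints in different components.
3 5 (6): add — endpoints in different components.
1 2 (9): skip — 1 and 2 already connected.
2 5 (9): add — endpoints in different components.
Non-tree edge 3 4 has weight 9, equal to the heaviest edge on its tree cycle — swapping gives another MST of the same weight. Not unique.

No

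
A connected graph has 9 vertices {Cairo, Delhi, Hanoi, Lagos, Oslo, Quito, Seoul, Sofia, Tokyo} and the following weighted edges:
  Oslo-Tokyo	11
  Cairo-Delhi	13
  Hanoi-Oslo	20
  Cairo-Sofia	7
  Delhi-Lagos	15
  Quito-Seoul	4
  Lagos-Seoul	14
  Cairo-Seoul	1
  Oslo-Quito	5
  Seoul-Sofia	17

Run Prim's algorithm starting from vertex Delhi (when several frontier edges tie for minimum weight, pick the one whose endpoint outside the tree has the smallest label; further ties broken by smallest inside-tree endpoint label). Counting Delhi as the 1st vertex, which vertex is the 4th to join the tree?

Quito

Grow the tree from Delhi using Prim:
Step 1: cheapest edge leaving the tree is Cairo-Delhi (13); add Cairo.
Step 2: cheapest edge leaving the tree is Cairo-Seoul (1); add Seoul.
Step 3: cheapest edge leaving the tree is Quito-Seoul (4); add Quito.
Step 4: cheapest edge leaving the tree is Oslo-Quito (5); add Oslo.
Step 5: cheapest edge leaving the tree is Cairo-Sofia (7); add Sofia.
Step 6: cheapest edge leaving the tree is Oslo-Tokyo (11); add Tokyo.
Step 7: cheapest edge leaving the tree is Lagos-Seoul (14); add Lagos.
Step 8: cheapest edge leaving the tree is Hanoi-Oslo (20); add Hanoi.
Vertex order: Delhi, Cairo, Seoul, Quito, Oslo, Sofia, Tokyo, Lagos, Hanoi. The 4th vertex is Quito.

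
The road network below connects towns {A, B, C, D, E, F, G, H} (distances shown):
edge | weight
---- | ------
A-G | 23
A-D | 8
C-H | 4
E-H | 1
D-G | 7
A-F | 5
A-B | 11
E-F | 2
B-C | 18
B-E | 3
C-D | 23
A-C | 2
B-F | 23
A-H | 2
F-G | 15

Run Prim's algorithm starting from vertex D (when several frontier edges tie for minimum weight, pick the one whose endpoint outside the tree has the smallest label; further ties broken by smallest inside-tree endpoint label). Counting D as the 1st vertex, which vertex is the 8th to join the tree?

B

Prim, starting at D.
Step 1: cheapest edge leaving the tree is D-G (7); add G.
Step 2: cheapest edge leaving the tree is A-D (8); add A.
Step 3: cheapest edge leaving the tree is A-C (2); add C.
Step 4: cheapest edge leaving the tree is A-H (2); add H.
Step 5: cheapest edge leaving the tree is E-H (1); add E.
Step 6: cheapest edge leaving the tree is E-F (2); add F.
Step 7: cheapest edge leaving the tree is B-E (3); add B.
Vertex order: D, G, A, C, H, E, F, B. The 8th vertex is B.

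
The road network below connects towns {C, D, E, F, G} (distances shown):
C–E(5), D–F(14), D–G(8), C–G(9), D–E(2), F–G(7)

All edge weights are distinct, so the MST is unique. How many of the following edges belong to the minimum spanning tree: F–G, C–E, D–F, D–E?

Sort edges by weight, then run Kruskal:
D–E (2): add — endpoints in different components.
C–E (5): add — endpoints in different components.
F–G (7): add — endpoints in different components.
D–G (8): add — endpoints in different components.
MST edge set: {D–E, C–E, F–G, D–G}.
Of the listed edges, {F–G, C–E, D–E} are in the MST → 3.

3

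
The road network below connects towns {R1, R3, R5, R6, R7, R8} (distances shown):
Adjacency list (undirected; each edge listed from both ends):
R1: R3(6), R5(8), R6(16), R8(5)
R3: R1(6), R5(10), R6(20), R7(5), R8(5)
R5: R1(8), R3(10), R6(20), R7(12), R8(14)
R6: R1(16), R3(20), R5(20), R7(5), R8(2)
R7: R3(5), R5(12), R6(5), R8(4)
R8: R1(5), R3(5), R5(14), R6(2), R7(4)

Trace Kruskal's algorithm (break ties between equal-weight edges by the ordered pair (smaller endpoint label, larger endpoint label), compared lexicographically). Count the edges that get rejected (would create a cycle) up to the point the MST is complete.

Sort edges by weight, then run Kruskal:
R6-R8 (2): add. Components now {R6,R8} {R5} {R3} {R7} {R1}
R7-R8 (4): add. Components now {R6,R7,R8} {R5} {R3} {R1}
R1-R8 (5): add. Components now {R1,R6,R7,R8} {R5} {R3}
R3-R7 (5): add. Components now {R1,R3,R6,R7,R8} {R5}
R3-R8 (5): skip — R8 and R3 already connected.
R6-R7 (5): skip — R6 and R7 already connected.
R1-R3 (6): skip — R3 and R1 already connected.
R1-R5 (8): add. Components now {R1,R3,R5,R6,R7,R8}
Edges rejected before the tree was complete: 3.

3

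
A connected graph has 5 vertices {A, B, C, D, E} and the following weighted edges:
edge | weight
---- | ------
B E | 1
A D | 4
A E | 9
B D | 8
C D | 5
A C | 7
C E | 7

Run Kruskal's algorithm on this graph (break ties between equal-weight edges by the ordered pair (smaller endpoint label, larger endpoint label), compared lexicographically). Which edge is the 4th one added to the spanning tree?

Sort edges by weight, then run Kruskal:
B E (1): add — endpoints in different components.
A D (4): add — endpoints in different components.
C D (5): add — endpoints in different components.
A C (7): skip — A and C already connected.
C E (7): add — endpoints in different components.
The 4th edge added is C E.

C-E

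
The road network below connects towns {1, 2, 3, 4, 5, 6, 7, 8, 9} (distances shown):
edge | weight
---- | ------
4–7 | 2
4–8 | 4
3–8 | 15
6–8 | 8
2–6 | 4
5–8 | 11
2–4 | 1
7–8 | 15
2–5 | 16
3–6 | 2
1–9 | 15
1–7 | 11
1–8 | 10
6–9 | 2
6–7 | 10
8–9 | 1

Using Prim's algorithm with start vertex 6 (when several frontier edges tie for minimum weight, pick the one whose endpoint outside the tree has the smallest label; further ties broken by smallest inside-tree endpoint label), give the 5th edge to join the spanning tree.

2-4

Prim, starting at 6.
Step 1: cheapest edge leaving the tree is 3–6 (2); add 3.
Step 2: cheapest edge leaving the tree is 6–9 (2); add 9.
Step 3: cheapest edge leaving the tree is 8–9 (1); add 8.
Step 4: cheapest edge leaving the tree is 2–6 (4); add 2.
Step 5: cheapest edge leaving the tree is 2–4 (1); add 4.
Step 6: cheapest edge leaving the tree is 4–7 (2); add 7.
Step 7: cheapest edge leaving the tree is 1–8 (10); add 1.
Step 8: cheapest edge leaving the tree is 5–8 (11); add 5.
The 5th edge added is 2–4.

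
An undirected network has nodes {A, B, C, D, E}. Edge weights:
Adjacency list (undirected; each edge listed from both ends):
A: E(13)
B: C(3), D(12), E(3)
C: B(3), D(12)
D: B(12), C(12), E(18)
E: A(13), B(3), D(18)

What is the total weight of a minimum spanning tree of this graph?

31

Sort edges by weight, then run Kruskal:
B-C (3): add. Components now {A} {B,C} {D} {E}
B-E (3): add. Components now {A} {B,C,E} {D}
B-D (12): add. Components now {A} {B,C,D,E}
C-D (12): skip — C and D already connected.
A-E (13): add. Components now {A,B,C,D,E}
MST edges: B-C, B-E, B-D, A-E; total weight 3+3+12+13 = 31.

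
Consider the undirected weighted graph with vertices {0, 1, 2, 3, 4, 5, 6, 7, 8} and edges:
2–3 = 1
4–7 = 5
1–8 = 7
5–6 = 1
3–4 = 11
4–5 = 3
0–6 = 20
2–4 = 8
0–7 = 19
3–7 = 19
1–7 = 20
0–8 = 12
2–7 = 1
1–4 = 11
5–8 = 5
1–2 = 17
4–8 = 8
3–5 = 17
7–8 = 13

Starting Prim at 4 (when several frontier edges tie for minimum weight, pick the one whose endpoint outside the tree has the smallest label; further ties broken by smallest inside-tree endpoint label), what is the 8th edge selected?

0-8

Prim's algorithm from 4:
Step 1: cheapest edge leaving the tree is 4–5 (3); add 5.
Step 2: cheapest edge leaving the tree is 5–6 (1); add 6.
Step 3: cheapest edge leaving the tree is 4–7 (5); add 7.
Step 4: cheapest edge leaving the tree is 2–7 (1); add 2.
Step 5: cheapest edge leaving the tree is 2–3 (1); add 3.
Step 6: cheapest edge leaving the tree is 5–8 (5); add 8.
Step 7: cheapest edge leaving the tree is 1–8 (7); add 1.
Step 8: cheapest edge leaving the tree is 0–8 (12); add 0.
The 8th edge added is 0–8.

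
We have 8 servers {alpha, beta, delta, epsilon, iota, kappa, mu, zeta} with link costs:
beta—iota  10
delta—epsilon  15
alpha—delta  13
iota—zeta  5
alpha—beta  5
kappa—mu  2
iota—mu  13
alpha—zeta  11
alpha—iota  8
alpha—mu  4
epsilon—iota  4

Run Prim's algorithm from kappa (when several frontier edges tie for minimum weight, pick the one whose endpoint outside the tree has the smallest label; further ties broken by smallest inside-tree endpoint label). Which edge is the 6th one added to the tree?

Prim's algorithm from kappa:
Step 1: frontier [kappa—mu 2] → take kappa—mu (2); add mu.
Step 2: frontier [alpha—mu 4, iota—mu 13] → take alpha—mu (4); add alpha.
Step 3: frontier [alpha—beta 5, alpha—iota 8, alpha—zeta 11, alpha—delta 13, iota—mu 13] → take alpha—beta (5); add beta.
Step 4: frontier [alpha—iota 8, alpha—zeta 11, alpha—delta 13, beta—iota 10, iota—mu 13] → take alpha—iota (8); add iota.
Step 5: frontier [alpha—zeta 11, alpha—delta 13, epsilon—iota 4, iota—zeta 5] → take epsilon—iota (4); add epsilon.
Step 6: frontier [alpha—zeta 11, alpha—delta 13, delta—epsilon 15, iota—zeta 5] → take iota—zeta (5); add zeta.
Step 7: frontier [alpha—delta 13, delta—epsilon 15] → take alpha—delta (13); add delta.
The 6th edge added is iota—zeta.

iota-zeta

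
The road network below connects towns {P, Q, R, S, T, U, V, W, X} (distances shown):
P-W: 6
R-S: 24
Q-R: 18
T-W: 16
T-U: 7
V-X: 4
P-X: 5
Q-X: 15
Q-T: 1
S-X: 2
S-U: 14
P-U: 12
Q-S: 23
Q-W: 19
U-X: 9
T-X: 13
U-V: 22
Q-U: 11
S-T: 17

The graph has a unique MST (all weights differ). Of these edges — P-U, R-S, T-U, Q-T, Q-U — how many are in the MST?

2

Sort edges by weight, then run Kruskal:
Q-T (1): add — endpoints in different components.
S-X (2): add — endpoints in different components.
V-X (4): add — endpoints in different components.
P-X (5): add — endpoints in different components.
P-W (6): add — endpoints in different components.
T-U (7): add — endpoints in different components.
U-X (9): add — endpoints in different components.
Q-U (11): skip — U and Q already connected.
P-U (12): skip — P and U already connected.
T-X (13): skip — T and X already connected.
S-U (14): skip — U and S already connected.
Q-X (15): skip — Q and X already connected.
T-W (16): skip — T and W already connected.
S-T (17): skip — T and S already connected.
Q-R (18): add — endpoints in different components.
MST edge set: {Q-T, S-X, V-X, P-X, P-W, T-U, U-X, Q-R}.
Of the listed edges, {T-U, Q-T} are in the MST → 2.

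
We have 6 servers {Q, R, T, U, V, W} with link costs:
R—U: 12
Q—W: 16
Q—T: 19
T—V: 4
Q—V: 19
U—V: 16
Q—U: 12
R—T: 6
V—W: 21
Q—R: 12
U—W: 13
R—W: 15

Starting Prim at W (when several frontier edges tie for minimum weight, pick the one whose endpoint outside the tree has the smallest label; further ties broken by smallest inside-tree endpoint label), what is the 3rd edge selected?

Grow the tree from W using Prim:
Step 1: frontier [U—W 13, R—W 15, Q—W 16, V—W 21] → take U—W (13); add U.
Step 2: frontier [Q—U 12, R—U 12, U—V 16, R—W 15, Q—W 16, V—W 21] → take Q—U (12); add Q.
Step 3: frontier [Q—R 12, Q—T 19, Q—V 19, R—U 12, U—V 16, R—W 15, V—W 21] → take Q—R (12); add R.
Step 4: frontier [Q—T 19, Q—V 19, R—T 6, U—V 16, V—W 21] → take R—T (6); add T.
Step 5: frontier [Q—V 19, T—V 4, U—V 16, V—W 21] → take T—V (4); add V.
The 3rd edge added is Q—R.

Q-R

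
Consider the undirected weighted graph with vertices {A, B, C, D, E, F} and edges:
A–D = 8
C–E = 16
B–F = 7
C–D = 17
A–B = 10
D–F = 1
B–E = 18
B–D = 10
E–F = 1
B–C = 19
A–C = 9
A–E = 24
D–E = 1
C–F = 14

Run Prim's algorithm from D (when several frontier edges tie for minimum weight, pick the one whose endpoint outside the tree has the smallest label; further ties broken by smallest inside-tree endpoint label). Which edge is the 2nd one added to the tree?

Grow the tree from D using Prim:
Step 1: frontier [D–E 1, D–F 1, A–D 8, B–D 10, C–D 17] → take D–E (1); add E.
Step 2: frontier [D–F 1, A–D 8, B–D 10, C–D 17, E–F 1, C–E 16, B–E 18, A–E 24] → take D–F (1); add F.
Step 3: frontier [A–D 8, B–D 10, C–D 17, C–E 16, B–E 18, A–E 24, B–F 7, C–F 14] → take B–F (7); add B.
Step 4: frontier [A–B 10, B–C 19, A–D 8, C–D 17, C–E 16, A–E 24, C–F 14] → take A–D (8); add A.
Step 5: frontier [A–C 9, B–C 19, C–D 17, C–E 16, C–F 14] → take A–C (9); add C.
The 2nd edge added is D–F.

D-F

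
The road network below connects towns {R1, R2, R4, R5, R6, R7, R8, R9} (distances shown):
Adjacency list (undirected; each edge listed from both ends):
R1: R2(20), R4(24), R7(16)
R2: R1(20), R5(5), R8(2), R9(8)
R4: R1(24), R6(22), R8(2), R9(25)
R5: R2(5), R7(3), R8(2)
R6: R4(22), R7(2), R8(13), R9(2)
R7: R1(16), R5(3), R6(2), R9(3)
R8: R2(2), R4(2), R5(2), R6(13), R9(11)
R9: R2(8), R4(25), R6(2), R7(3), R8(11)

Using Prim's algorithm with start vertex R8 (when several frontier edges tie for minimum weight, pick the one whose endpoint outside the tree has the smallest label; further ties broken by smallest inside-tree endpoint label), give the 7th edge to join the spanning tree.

Prim's algorithm from R8:
Step 1: cheapest edge leaving the tree is R2 R8 (2); add R2.
Step 2: cheapest edge leaving the tree is R4 R8 (2); add R4.
Step 3: cheapest edge leaving the tree is R5 R8 (2); add R5.
Step 4: cheapest edge leaving the tree is R5 R7 (3); add R7.
Step 5: cheapest edge leaving the tree is R6 R7 (2); add R6.
Step 6: cheapest edge leaving the tree is R6 R9 (2); add R9.
Step 7: cheapest edge leaving the tree is R1 R7 (16); add R1.
The 7th edge added is R1 R7.

R1-R7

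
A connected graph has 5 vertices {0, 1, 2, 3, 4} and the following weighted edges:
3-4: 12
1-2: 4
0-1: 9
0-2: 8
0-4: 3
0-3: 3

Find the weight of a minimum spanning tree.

Prim's algorithm from 0:
Step 1: cheapest edge leaving the tree is 0-3 (3); add 3.
Step 2: cheapest edge leaving the tree is 0-4 (3); add 4.
Step 3: cheapest edge leaving the tree is 0-2 (8); add 2.
Step 4: cheapest edge leaving the tree is 1-2 (4); add 1.
MST edges: 0-3, 0-4, 0-2, 1-2; total weight 3+3+8+4 = 18.

18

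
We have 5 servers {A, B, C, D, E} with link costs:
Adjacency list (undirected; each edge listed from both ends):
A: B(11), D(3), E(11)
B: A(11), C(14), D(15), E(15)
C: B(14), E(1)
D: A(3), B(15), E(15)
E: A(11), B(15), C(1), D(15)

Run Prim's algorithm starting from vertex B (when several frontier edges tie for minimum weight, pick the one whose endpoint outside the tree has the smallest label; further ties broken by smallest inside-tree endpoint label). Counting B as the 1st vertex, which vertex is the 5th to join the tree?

Prim's algorithm from B:
Step 1: cheapest edge leaving the tree is A–B (11); add A.
Step 2: cheapest edge leaving the tree is A–D (3); add D.
Step 3: cheapest edge leaving the tree is A–E (11); add E.
Step 4: cheapest edge leaving the tree is C–E (1); add C.
Vertex order: B, A, D, E, C. The 5th vertex is C.

C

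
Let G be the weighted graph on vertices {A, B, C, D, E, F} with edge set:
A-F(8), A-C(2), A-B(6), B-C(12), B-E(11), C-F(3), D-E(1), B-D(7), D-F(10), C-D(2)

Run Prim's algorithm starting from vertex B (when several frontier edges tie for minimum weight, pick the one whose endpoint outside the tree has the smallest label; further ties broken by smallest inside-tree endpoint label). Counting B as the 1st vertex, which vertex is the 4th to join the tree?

D

Prim's algorithm from B:
Step 1: frontier [A-B 6, B-D 7, B-E 11, B-C 12] → take A-B (6); add A.
Step 2: frontier [A-C 2, A-F 8, B-D 7, B-E 11, B-C 12] → take A-C (2); add C.
Step 3: frontier [A-F 8, B-D 7, B-E 11, C-D 2, C-F 3] → take C-D (2); add D.
Step 4: frontier [A-F 8, B-E 11, C-F 3, D-E 1, D-F 10] → take D-E (1); add E.
Step 5: frontier [A-F 8, C-F 3, D-F 10] → take C-F (3); add F.
Vertex order: B, A, C, D, E, F. The 4th vertex is D.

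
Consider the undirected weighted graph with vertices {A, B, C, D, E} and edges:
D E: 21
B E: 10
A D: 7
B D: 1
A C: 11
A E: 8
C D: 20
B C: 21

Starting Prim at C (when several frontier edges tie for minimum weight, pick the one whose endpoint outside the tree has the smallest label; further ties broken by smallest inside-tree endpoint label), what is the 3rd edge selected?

Grow the tree from C using Prim:
Step 1: cheapest edge leaving the tree is A C (11); add A.
Step 2: cheapest edge leaving the tree is A D (7); add D.
Step 3: cheapest edge leaving the tree is B D (1); add B.
Step 4: cheapest edge leaving the tree is A E (8); add E.
The 3rd edge added is B D.

B-D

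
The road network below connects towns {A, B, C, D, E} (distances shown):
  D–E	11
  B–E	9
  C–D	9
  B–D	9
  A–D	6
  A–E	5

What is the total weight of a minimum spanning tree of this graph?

Prim, starting at A.
Step 1: frontier [A–E 5, A–D 6] → take A–E (5); add E.
Step 2: frontier [A–D 6, B–E 9, D–E 11] → take A–D (6); add D.
Step 3: frontier [B–D 9, C–D 9, B–E 9] → take B–D (9); add B.
Step 4: frontier [C–D 9] → take C–D (9); add C.
MST edges: A–E, A–D, B–D, C–D; total weight 5+6+9+9 = 29.

29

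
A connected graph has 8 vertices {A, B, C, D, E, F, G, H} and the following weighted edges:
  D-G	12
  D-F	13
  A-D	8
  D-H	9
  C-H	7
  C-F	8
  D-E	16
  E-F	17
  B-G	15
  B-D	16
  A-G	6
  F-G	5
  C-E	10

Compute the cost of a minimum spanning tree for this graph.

59

Prim's algorithm from G:
Step 1: frontier [F-G 5, A-G 6, D-G 12, B-G 15] → take F-G (5); add F.
Step 2: frontier [C-F 8, D-F 13, E-F 17, A-G 6, D-G 12, B-G 15] → take A-G (6); add A.
Step 3: frontier [A-D 8, C-F 8, D-F 13, E-F 17, D-G 12, B-G 15] → take C-F (8); add C.
Step 4: frontier [A-D 8, C-H 7, C-E 10, D-F 13, E-F 17, D-G 12, B-G 15] → take C-H (7); add H.
Step 5: frontier [A-D 8, C-E 10, D-F 13, E-F 17, D-G 12, B-G 15, D-H 9] → take A-D (8); add D.
Step 6: frontier [C-E 10, B-D 16, D-E 16, E-F 17, B-G 15] → take C-E (10); add E.
Step 7: frontier [B-D 16, B-G 15] → take B-G (15); add B.
MST edges: F-G, A-G, C-F, C-H, A-D, C-E, B-G; total weight 5+6+8+7+8+10+15 = 59.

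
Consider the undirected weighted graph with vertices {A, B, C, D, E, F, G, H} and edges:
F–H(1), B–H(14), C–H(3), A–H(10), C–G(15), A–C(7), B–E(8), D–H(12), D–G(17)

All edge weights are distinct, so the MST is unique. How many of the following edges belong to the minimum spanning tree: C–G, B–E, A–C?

3

Sort edges by weight, then run Kruskal:
F–H (1): add — endpoints in different components.
C–H (3): add — endpoints in different components.
A–C (7): add — endpoints in different components.
B–E (8): add — endpoints in different components.
A–H (10): skip — A and H already connected.
D–H (12): add — endpoints in different components.
B–H (14): add — endpoints in different components.
C–G (15): add — endpoints in different components.
MST edge set: {F–H, C–H, A–C, B–E, D–H, B–H, C–G}.
Of the listed edges, {C–G, B–E, A–C} are in the MST → 3.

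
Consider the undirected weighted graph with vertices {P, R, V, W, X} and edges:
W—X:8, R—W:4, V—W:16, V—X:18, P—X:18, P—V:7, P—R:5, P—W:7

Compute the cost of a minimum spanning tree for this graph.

Prim's algorithm from P:
Step 1: frontier [P—R 5, P—V 7, P—W 7, P—X 18] → take P—R (5); add R.
Step 2: frontier [P—V 7, P—W 7, P—X 18, R—W 4] → take R—W (4); add W.
Step 3: frontier [P—V 7, P—X 18, W—X 8, V—W 16] → take P—V (7); add V.
Step 4: frontier [P—X 18, V—X 18, W—X 8] → take W—X (8); add X.
MST edges: P—R, R—W, P—V, W—X; total weight 5+4+7+8 = 24.

24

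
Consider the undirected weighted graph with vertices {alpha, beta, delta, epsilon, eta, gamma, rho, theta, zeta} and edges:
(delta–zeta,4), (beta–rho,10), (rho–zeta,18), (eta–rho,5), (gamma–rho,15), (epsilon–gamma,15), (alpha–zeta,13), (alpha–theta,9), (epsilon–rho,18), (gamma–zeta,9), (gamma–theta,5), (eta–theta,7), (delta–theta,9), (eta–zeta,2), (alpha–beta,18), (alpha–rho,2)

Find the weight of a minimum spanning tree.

Prim, starting at gamma.
Step 1: cheapest edge leaving the tree is gamma–theta (5); add theta.
Step 2: cheapest edge leaving the tree is eta–theta (7); add eta.
Step 3: cheapest edge leaving the tree is eta–zeta (2); add zeta.
Step 4: cheapest edge leaving the tree is delta–zeta (4); add delta.
Step 5: cheapest edge leaving the tree is eta–rho (5); add rho.
Step 6: cheapest edge leaving the tree is alpha–rho (2); add alpha.
Step 7: cheapest edge leaving the tree is beta–rho (10); add beta.
Step 8: cheapest edge leaving the tree is epsilon–gamma (15); add epsilon.
MST edges: gamma–theta, eta–theta, eta–zeta, delta–zeta, eta–rho, alpha–rho, beta–rho, epsilon–gamma; total weight 5+7+2+4+5+2+10+15 = 50.

50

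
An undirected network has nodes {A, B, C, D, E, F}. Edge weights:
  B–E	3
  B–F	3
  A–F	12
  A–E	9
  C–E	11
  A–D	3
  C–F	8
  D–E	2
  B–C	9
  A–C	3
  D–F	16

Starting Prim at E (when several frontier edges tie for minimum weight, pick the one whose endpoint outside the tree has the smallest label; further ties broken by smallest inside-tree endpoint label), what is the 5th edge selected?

Prim's algorithm from E:
Step 1: frontier [D–E 2, B–E 3, A–E 9, C–E 11] → take D–E (2); add D.
Step 2: frontier [A–D 3, D–F 16, B–E 3, A–E 9, C–E 11] → take A–D (3); add A.
Step 3: frontier [A–C 3, A–F 12, D–F 16, B–E 3, C–E 11] → take B–E (3); add B.
Step 4: frontier [A–C 3, A–F 12, B–F 3, B–C 9, D–F 16, C–E 11] → take A–C (3); add C.
Step 5: frontier [A–F 12, B–F 3, C–F 8, D–F 16] → take B–F (3); add F.
The 5th edge added is B–F.

B-F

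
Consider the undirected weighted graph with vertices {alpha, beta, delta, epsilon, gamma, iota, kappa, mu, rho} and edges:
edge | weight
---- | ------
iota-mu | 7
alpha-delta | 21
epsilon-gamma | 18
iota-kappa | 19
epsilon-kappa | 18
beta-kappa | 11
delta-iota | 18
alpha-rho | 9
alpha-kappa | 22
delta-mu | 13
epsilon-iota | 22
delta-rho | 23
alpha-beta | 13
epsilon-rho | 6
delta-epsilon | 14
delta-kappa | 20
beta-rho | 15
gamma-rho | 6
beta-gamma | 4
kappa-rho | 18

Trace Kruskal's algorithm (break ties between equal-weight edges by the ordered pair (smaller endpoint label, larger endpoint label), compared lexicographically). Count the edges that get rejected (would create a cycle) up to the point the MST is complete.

Sort edges by weight, then run Kruskal:
beta-gamma (4): add — endpoints in different components.
epsilon-rho (6): add — endpoints in different components.
gamma-rho (6): add — endpoints in different components.
iota-mu (7): add — endpoints in different components.
alpha-rho (9): add — endpoints in different components.
beta-kappa (11): add — endpoints in different components.
alpha-beta (13): skip — alpha and beta already connected.
delta-mu (13): add — endpoints in different components.
delta-epsilon (14): add — endpoints in different components.
Edges rejected before the tree was complete: 1.

1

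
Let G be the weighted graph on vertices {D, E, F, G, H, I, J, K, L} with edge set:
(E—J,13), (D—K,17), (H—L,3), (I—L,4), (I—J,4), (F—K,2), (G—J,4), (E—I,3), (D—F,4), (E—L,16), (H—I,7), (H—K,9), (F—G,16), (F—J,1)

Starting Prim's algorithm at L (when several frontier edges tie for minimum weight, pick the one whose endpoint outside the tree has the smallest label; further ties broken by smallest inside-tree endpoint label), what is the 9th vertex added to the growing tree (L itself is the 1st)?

Grow the tree from L using Prim:
Step 1: cheapest edge leaving the tree is H—L (3); add H.
Step 2: cheapest edge leaving the tree is I—L (4); add I.
Step 3: cheapest edge leaving the tree is E—I (3); add E.
Step 4: cheapest edge leaving the tree is I—J (4); add J.
Step 5: cheapest edge leaving the tree is F—J (1); add F.
Step 6: cheapest edge leaving the tree is F—K (2); add K.
Step 7: cheapest edge leaving the tree is D—F (4); add D.
Step 8: cheapest edge leaving the tree is G—J (4); add G.
Vertex order: L, H, I, E, J, F, K, D, G. The 9th vertex is G.

G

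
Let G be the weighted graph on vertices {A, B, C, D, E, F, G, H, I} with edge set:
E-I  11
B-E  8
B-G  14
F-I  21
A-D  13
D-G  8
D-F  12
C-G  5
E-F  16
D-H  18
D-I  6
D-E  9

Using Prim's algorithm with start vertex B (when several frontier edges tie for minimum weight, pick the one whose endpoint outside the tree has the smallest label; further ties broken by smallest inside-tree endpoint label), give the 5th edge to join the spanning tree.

Prim, starting at B.
Step 1: cheapest edge leaving the tree is B-E (8); add E.
Step 2: cheapest edge leaving the tree is D-E (9); add D.
Step 3: cheapest edge leaving the tree is D-I (6); add I.
Step 4: cheapest edge leaving the tree is D-G (8); add G.
Step 5: cheapest edge leaving the tree is C-G (5); add C.
Step 6: cheapest edge leaving the tree is D-F (12); add F.
Step 7: cheapest edge leaving the tree is A-D (13); add A.
Step 8: cheapest edge leaving the tree is D-H (18); add H.
The 5th edge added is C-G.

C-G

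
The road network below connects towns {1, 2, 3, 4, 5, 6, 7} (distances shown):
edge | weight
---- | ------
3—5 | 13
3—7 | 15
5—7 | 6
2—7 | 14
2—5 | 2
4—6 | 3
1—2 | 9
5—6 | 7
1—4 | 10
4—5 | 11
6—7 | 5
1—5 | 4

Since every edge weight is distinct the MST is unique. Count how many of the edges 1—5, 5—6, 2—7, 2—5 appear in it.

Kruskal: consider edges lightest-first.
2—5 (2): add. Components now {1} {2,5} {3} {4} {6} {7}
4—6 (3): add. Components now {1} {2,5} {3} {4,6} {7}
1—5 (4): add. Components now {1,2,5} {3} {4,6} {7}
6—7 (5): add. Components now {1,2,5} {3} {4,6,7}
5—7 (6): add. Components now {1,2,4,5,6,7} {3}
5—6 (7): skip — 5 and 6 already connected.
1—2 (9): skip — 1 and 2 already connected.
1—4 (10): skip — 1 and 4 already connected.
4—5 (11): skip — 4 and 5 already connected.
3—5 (13): add. Components now {1,2,3,4,5,6,7}
MST edge set: {2—5, 4—6, 1—5, 6—7, 5—7, 3—5}.
Of the listed edges, {1—5, 2—5} are in the MST → 2.

2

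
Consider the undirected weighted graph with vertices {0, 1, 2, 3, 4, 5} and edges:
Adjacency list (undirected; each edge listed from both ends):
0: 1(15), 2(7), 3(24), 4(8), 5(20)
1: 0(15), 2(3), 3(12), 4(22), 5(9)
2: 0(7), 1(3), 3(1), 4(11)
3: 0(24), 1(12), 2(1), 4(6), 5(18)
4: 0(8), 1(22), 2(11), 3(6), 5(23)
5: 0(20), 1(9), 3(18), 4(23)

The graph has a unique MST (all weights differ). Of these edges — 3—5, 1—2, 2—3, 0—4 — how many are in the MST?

2

Sort edges by weight, then run Kruskal:
2—3 (1): add. Components now {0} {1} {2,3} {4} {5}
1—2 (3): add. Components now {0} {1,2,3} {4} {5}
3—4 (6): add. Components now {0} {1,2,3,4} {5}
0—2 (7): add. Components now {0,1,2,3,4} {5}
0—4 (8): skip — 0 and 4 already connected.
1—5 (9): add. Components now {0,1,2,3,4,5}
MST edge set: {2—3, 1—2, 3—4, 0—2, 1—5}.
Of the listed edges, {1—2, 2—3} are in the MST → 2.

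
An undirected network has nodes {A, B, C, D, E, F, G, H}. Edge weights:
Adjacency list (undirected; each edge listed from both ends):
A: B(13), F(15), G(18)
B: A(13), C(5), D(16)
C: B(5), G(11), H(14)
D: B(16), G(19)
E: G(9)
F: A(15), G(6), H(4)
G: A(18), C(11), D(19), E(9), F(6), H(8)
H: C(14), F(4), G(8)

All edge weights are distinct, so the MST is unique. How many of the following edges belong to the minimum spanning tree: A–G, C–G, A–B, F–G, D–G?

Kruskal's algorithm — process edges by increasing weight (ties by edge label):
F–H (4): add — endpoints in different components.
B–C (5): add — endpoints in different components.
F–G (6): add — endpoints in different components.
G–H (8): skip — G and H already connected.
E–G (9): add — endpoints in different components.
C–G (11): add — endpoints in different components.
A–B (13): add — endpoints in different components.
C–H (14): skip — C and H already connected.
A–F (15): skip — A and F already connected.
B–D (16): add — endpoints in different components.
MST edge set: {F–H, B–C, F–G, E–G, C–G, A–B, B–D}.
Of the listed edges, {C–G, A–B, F–G} are in the MST → 3.

3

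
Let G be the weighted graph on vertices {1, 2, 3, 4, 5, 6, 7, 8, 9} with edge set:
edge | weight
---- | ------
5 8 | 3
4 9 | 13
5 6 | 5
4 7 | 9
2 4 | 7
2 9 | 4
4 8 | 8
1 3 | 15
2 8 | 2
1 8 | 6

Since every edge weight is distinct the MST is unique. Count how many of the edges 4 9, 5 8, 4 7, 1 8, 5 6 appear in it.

Kruskal: consider edges lightest-first.
2 8 (2): add — endpoints in different components.
5 8 (3): add — endpoints in different components.
2 9 (4): add — endpoints in different components.
5 6 (5): add — endpoints in different components.
1 8 (6): add — endpoints in different components.
2 4 (7): add — endpoints in different components.
4 8 (8): skip — 4 and 8 already connected.
4 7 (9): add — endpoints in different components.
4 9 (13): skip — 4 and 9 already connected.
1 3 (15): add — endpoints in different components.
MST edge set: {2 8, 5 8, 2 9, 5 6, 1 8, 2 4, 4 7, 1 3}.
Of the listed edges, {5 8, 4 7, 1 8, 5 6} are in the MST → 4.

4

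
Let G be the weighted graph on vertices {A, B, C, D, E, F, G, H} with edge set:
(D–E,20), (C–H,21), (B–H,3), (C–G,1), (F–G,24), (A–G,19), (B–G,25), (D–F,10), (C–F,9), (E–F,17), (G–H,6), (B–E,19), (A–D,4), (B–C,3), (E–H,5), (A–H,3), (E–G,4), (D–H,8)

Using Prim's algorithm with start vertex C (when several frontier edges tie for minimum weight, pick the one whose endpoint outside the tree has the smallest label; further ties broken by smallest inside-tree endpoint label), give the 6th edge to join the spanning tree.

E-G

Prim, starting at C.
Step 1: cheapest edge leaving the tree is C–G (1); add G.
Step 2: cheapest edge leaving the tree is B–C (3); add B.
Step 3: cheapest edge leaving the tree is B–H (3); add H.
Step 4: cheapest edge leaving the tree is A–H (3); add A.
Step 5: cheapest edge leaving the tree is A–D (4); add D.
Step 6: cheapest edge leaving the tree is E–G (4); add E.
Step 7: cheapest edge leaving the tree is C–F (9); add F.
The 6th edge added is E–G.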